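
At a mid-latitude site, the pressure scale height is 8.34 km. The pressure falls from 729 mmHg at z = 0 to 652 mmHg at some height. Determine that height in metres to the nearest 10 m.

Invert the barometric formula: z = H ln(P₀/P).
P₀/P = 729/652 = 1.1181; ln(1.1181) = 0.11163.
z = 8340.0 × 0.11163 = 930.99 m.

z ≈ 930 m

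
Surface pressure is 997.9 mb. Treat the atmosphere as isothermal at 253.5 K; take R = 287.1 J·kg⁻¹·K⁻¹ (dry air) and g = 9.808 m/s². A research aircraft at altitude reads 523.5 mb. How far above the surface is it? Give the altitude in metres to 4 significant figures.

Scale height: H = RT/g = 287.1 × 253.5 / 9.808 = 7420.5 m.
Invert the barometric formula: z = H ln(P₀/P).
P₀/P = 997.9/523.5 = 1.9062; ln(1.9062) = 0.64511.
z = 7420.5 × 0.64511 = 4787.0 m.

z ≈ 4787 m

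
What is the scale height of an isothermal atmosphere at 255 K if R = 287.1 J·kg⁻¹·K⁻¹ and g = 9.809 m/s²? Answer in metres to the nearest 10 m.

H ≈ 7460 m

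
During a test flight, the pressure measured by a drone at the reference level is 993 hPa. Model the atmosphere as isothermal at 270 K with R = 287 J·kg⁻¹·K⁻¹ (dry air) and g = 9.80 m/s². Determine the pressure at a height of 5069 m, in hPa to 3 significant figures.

Scale height: H = RT/g = 287 × 270 / 9.80 = 7907.1 m.
Barometric formula: P = P₀ exp(−z/H).
z/H = 5069.0/7907.1 = 0.64107; exp(−0.64107) = 0.52673.
P = 993 × 0.52673 = 523.04 hPa.

P ≈ 523 hPa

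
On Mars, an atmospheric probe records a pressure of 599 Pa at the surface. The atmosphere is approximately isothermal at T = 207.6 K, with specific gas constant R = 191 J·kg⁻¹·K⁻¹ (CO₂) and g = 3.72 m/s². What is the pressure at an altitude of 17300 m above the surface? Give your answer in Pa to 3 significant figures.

P ≈ 118 Pa

Scale height: H = RT/g = 191 × 207.6 / 3.72 = 10659 m.
Barometric formula: P = P₀ exp(−z/H).
z/H = 17300/10659 = 1.6230; exp(−1.6230) = 0.19731.
P = 599 × 0.19731 = 118.19 Pa.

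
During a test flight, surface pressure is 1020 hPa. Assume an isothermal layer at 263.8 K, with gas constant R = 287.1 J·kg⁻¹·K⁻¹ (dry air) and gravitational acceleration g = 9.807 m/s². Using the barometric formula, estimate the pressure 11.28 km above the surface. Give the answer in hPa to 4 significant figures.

Scale height: H = RT/g = 287.1 × 263.8 / 9.807 = 7722.7 m.
Barometric formula: P = P₀ exp(−z/H).
z/H = 11280/7722.7 = 1.4606; exp(−1.4606) = 0.23210.
P = 1020 × 0.23210 = 236.74 hPa.

P ≈ 236.7 hPa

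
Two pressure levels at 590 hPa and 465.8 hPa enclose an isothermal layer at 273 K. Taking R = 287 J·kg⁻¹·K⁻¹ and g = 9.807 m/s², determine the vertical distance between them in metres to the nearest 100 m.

Hypsometric equation: Δz = (R T̄/g) ln(P₁/P₂).
R T̄/g = 287 × 273 / 9.807 = 7989.3 m.
ln(590/465.8) = ln(1.2666) = 0.23634.
Δz = 7989.3 × 0.23634 = 1888.2 m.

Δz ≈ 1900 m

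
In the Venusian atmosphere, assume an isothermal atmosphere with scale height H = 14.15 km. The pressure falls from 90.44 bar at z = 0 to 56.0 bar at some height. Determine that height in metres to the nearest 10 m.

z ≈ 6780 m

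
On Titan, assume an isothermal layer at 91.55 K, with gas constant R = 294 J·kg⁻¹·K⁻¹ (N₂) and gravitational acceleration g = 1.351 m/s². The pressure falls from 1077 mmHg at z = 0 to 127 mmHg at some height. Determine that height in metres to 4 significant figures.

Scale height: H = RT/g = 294 × 91.55 / 1.351 = 19923 m.
Invert the barometric formula: z = H ln(P₀/P).
P₀/P = 1077/127 = 8.4803; ln(8.4803) = 2.1377.
z = 19923 × 2.1377 = 42589 m.

z ≈ 42590 m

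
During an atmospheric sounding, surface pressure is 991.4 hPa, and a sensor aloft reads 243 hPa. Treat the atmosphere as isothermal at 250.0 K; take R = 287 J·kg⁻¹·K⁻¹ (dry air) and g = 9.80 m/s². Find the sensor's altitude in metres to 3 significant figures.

Scale height: H = RT/g = 287 × 250.0 / 9.80 = 7321.4 m.
Invert the barometric formula: z = H ln(P₀/P).
P₀/P = 991.4/243 = 4.0798; ln(4.0798) = 1.4060.
z = 7321.4 × 1.4060 = 10294 m.

z ≈ 10300 m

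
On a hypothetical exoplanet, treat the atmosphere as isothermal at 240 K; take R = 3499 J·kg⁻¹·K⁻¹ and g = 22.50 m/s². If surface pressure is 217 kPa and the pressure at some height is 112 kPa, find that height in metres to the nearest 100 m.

z ≈ 24700 m

Scale height: H = RT/g = 3499 × 240 / 22.50 = 37323 m.
Invert the barometric formula: z = H ln(P₀/P).
P₀/P = 217/112 = 1.9375; ln(1.9375) = 0.66140.
z = 37323 × 0.66140 = 24685 m.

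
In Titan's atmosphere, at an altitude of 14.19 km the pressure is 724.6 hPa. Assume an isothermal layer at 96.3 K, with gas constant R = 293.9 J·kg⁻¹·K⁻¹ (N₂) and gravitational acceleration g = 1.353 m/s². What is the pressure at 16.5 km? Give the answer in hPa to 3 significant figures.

Scale height: H = RT/g = 293.9 × 96.3 / 1.353 = 20918 m.
Between two levels, P₂ = P₁ exp(−Δz/H) with Δz = z₂ − z₁.
Δz = 16500 − 14190 = 2310.0 m; Δz/H = 2310.0/20918 = 0.11043.
P₂ = 724.6 × exp(−0.11043) = 724.6 × 0.89545 = 648.84 hPa.

P ≈ 649 hPa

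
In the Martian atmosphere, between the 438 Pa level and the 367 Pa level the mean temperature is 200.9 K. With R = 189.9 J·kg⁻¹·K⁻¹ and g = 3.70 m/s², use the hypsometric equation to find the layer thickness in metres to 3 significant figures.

Hypsometric equation: Δz = (R T̄/g) ln(P₁/P₂).
R T̄/g = 189.9 × 200.9 / 3.70 = 10311 m.
ln(438/367) = ln(1.1935) = 0.17689.
Δz = 10311 × 0.17689 = 1823.9 m.

Δz ≈ 1820 m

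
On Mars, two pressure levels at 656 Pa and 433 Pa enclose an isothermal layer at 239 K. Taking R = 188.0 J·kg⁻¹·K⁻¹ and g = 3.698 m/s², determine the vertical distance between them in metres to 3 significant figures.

Hypsometric equation: Δz = (R T̄/g) ln(P₁/P₂).
R T̄/g = 188.0 × 239 / 3.698 = 12150 m.
ln(656/433) = ln(1.5150) = 0.41542.
Δz = 12150 × 0.41542 = 5047.4 m.

Δz ≈ 5050 m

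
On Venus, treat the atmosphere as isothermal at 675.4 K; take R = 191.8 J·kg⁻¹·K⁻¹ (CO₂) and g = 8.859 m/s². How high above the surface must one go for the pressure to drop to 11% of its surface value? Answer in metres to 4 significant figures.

z ≈ 32280 m

Scale height: H = RT/g = 191.8 × 675.4 / 8.859 = 14623 m.
Set P/P₀ = exp(−z/H) = 0.11, so z = −H ln(0.11).
−ln(0.11) = 2.2073; z = 14623 × 2.2073 = 32277 m.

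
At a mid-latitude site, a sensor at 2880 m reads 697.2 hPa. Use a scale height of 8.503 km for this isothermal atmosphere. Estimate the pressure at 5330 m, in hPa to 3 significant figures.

Between two levels, P₂ = P₁ exp(−Δz/H) with Δz = z₂ − z₁.
Δz = 5330.0 − 2880.0 = 2450.0 m; Δz/H = 2450.0/8503.0 = 0.28813.
P₂ = 697.2 × exp(−0.28813) = 697.2 × 0.74966 = 522.66 hPa.

P ≈ 523 hPa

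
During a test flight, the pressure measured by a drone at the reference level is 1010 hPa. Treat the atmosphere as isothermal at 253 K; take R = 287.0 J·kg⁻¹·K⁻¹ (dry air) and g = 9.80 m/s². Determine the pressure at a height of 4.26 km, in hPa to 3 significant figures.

Scale height: H = RT/g = 287.0 × 253 / 9.80 = 7409.3 m.
Barometric formula: P = P₀ exp(−z/H).
z/H = 4260.0/7409.3 = 0.57495; exp(−0.57495) = 0.56273.
P = 1010 × 0.56273 = 568.36 hPa.

P ≈ 568 hPa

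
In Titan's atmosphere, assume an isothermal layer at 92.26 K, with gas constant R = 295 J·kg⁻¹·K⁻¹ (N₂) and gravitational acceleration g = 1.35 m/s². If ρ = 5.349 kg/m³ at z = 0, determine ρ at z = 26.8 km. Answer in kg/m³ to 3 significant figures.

Scale height: H = RT/g = 295 × 92.26 / 1.35 = 20161 m.
In an isothermal atmosphere, density decays like pressure: ρ = ρ₀ exp(−z/H).
z/H = 26800/20161 = 1.3293; exp(−1.3293) = 0.26466.
ρ = 5.349 × 0.26466 = 1.4157 kg/m³.

ρ ≈ 1.42 kg/m³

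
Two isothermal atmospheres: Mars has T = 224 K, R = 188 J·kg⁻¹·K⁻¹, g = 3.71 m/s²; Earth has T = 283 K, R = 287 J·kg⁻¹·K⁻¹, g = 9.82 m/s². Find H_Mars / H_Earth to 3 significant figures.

H = RT/g for each body.
H_Mars = 188 × 224 / 3.71 = 11351 m.
H_Earth = 287 × 283 / 9.82 = 8271.0 m.
H_Mars/H_Earth = 11351/8271.0 = 1.3724.

H_Mars/H_Earth ≈ 1.37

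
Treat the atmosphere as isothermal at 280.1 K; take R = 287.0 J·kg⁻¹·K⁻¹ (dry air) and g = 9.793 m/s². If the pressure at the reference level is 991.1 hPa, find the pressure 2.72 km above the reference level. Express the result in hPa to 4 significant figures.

Scale height: H = RT/g = 287.0 × 280.1 / 9.793 = 8208.8 m.
Barometric formula: P = P₀ exp(−z/H).
z/H = 2720.0/8208.8 = 0.33135; exp(−0.33135) = 0.71795.
P = 991.1 × 0.71795 = 711.56 hPa.

P ≈ 711.6 hPa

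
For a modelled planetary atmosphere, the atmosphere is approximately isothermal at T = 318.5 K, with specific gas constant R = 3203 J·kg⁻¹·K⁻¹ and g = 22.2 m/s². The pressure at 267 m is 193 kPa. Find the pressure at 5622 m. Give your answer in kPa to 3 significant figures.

Scale height: H = RT/g = 3203 × 318.5 / 22.2 = 45953 m.
Between two levels, P₂ = P₁ exp(−Δz/H) with Δz = z₂ − z₁.
Δz = 5622.0 − 267.00 = 5355.0 m; Δz/H = 5355.0/45953 = 0.11653.
P₂ = 193 × exp(−0.11653) = 193 × 0.89000 = 171.77 kPa.

P ≈ 172 kPa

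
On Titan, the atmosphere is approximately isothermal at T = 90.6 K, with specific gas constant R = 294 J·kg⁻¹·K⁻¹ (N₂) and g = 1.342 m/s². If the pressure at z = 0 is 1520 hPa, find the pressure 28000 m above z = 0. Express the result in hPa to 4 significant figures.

Scale height: H = RT/g = 294 × 90.6 / 1.342 = 19848 m.
Barometric formula: P = P₀ exp(−z/H).
z/H = 28000/19848 = 1.4107; exp(−1.4107) = 0.24397.
P = 1520 × 0.24397 = 370.83 hPa.

P ≈ 370.8 hPa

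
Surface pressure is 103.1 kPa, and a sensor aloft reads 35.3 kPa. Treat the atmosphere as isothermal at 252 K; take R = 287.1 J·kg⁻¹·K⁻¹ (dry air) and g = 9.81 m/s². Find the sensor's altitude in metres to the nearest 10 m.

Scale height: H = RT/g = 287.1 × 252 / 9.81 = 7375.0 m.
Invert the barometric formula: z = H ln(P₀/P).
P₀/P = 103.1/35.3 = 2.9207; ln(2.9207) = 1.0718.
z = 7375.0 × 1.0718 = 7904.5 m.

z ≈ 7900 m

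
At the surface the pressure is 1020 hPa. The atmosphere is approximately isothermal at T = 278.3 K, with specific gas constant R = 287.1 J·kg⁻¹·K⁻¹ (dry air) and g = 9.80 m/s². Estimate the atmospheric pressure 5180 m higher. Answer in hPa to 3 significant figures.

Scale height: H = RT/g = 287.1 × 278.3 / 9.80 = 8153.1 m.
Barometric formula: P = P₀ exp(−z/H).
z/H = 5180.0/8153.1 = 0.63534; exp(−0.63534) = 0.52976.
P = 1020 × 0.52976 = 540.36 hPa.

P ≈ 540 hPa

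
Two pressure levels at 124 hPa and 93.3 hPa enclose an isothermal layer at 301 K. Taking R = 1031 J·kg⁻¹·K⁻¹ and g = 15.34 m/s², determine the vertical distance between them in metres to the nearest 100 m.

Hypsometric equation: Δz = (R T̄/g) ln(P₁/P₂).
R T̄/g = 1031 × 301 / 15.34 = 20230 m.
ln(124/93.3) = ln(1.3290) = 0.28443.
Δz = 20230 × 0.28443 = 5754.0 m.

Δz ≈ 5800 m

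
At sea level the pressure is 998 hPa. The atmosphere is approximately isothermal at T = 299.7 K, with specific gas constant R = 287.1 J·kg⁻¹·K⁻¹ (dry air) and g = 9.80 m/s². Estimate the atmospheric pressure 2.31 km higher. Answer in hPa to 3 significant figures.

P ≈ 767 hPa

Scale height: H = RT/g = 287.1 × 299.7 / 9.80 = 8780.0 m.
Barometric formula: P = P₀ exp(−z/H).
z/H = 2310.0/8780.0 = 0.26310; exp(−0.26310) = 0.76867.
P = 998 × 0.76867 = 767.13 hPa.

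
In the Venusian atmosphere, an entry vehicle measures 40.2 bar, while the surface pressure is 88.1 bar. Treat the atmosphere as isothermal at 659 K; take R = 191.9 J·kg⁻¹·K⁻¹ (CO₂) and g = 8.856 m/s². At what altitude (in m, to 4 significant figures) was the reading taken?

z ≈ 11200 m

Scale height: H = RT/g = 191.9 × 659 / 8.856 = 14280 m.
Invert the barometric formula: z = H ln(P₀/P).
P₀/P = 88.1/40.2 = 2.1915; ln(2.1915) = 0.78459.
z = 14280 × 0.78459 = 11204 m.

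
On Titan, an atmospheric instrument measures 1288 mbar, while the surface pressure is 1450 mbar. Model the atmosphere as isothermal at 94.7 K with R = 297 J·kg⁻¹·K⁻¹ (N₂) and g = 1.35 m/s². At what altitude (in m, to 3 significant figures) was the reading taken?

z ≈ 2470 m

Scale height: H = RT/g = 297 × 94.7 / 1.35 = 20834 m.
Invert the barometric formula: z = H ln(P₀/P).
P₀/P = 1450/1288 = 1.1258; ln(1.1258) = 0.11849.
z = 20834 × 0.11849 = 2468.6 m.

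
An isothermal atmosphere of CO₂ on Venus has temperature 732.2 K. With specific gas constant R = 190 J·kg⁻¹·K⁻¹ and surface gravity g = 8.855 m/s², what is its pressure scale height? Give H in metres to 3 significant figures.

The scale height of an isothermal atmosphere is H = RT/g.
H = 190 × 732.2 / 8.855 = 139120/8.855 = 15711 m.

H ≈ 15700 m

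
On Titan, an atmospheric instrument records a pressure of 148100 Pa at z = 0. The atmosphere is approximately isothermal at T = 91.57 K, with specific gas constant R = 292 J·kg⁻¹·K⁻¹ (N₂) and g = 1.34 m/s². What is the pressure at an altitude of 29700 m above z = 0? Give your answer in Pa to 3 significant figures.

Scale height: H = RT/g = 292 × 91.57 / 1.34 = 19954 m.
Barometric formula: P = P₀ exp(−z/H).
z/H = 29700/19954 = 1.4884; exp(−1.4884) = 0.22573.
P = 148100 × 0.22573 = 33431 Pa.

P ≈ 33400 Pa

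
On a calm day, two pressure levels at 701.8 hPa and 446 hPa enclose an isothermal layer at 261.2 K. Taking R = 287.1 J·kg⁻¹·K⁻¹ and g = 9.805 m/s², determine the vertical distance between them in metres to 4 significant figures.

Δz ≈ 3467 m

Hypsometric equation: Δz = (R T̄/g) ln(P₁/P₂).
R T̄/g = 287.1 × 261.2 / 9.805 = 7648.2 m.
ln(701.8/446) = ln(1.5735) = 0.45330.
Δz = 7648.2 × 0.45330 = 3466.9 m.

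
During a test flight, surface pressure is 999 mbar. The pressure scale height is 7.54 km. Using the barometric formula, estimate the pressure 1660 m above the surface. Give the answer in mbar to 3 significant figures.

P ≈ 802 mbar

Barometric formula: P = P₀ exp(−z/H).
z/H = 1660.0/7540.0 = 0.22016; exp(−0.22016) = 0.80239.
P = 999 × 0.80239 = 801.59 mbar.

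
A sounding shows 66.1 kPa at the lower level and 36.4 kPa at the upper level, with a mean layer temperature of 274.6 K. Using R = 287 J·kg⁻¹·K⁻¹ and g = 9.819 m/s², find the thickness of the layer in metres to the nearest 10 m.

Δz ≈ 4790 m

Hypsometric equation: Δz = (R T̄/g) ln(P₁/P₂).
R T̄/g = 287 × 274.6 / 9.819 = 8026.3 m.
ln(66.1/36.4) = ln(1.8159) = 0.59658.
Δz = 8026.3 × 0.59658 = 4788.3 m.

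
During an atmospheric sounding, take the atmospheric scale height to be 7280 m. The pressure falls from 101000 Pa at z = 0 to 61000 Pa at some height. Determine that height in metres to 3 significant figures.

Invert the barometric formula: z = H ln(P₀/P).
P₀/P = 101000/61000 = 1.6557; ln(1.6557) = 0.50422.
z = 7280.0 × 0.50422 = 3670.7 m.

z ≈ 3670 m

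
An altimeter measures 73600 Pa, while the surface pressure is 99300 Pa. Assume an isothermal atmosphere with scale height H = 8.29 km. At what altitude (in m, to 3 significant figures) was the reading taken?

Invert the barometric formula: z = H ln(P₀/P).
P₀/P = 99300/73600 = 1.3492; ln(1.3492) = 0.29951.
z = 8290.0 × 0.29951 = 2482.9 m.

z ≈ 2480 m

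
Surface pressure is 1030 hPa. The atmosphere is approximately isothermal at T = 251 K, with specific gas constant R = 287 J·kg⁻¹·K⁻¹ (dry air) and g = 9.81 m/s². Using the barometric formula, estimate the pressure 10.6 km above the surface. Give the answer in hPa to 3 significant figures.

Scale height: H = RT/g = 287 × 251 / 9.81 = 7343.2 m.
Barometric formula: P = P₀ exp(−z/H).
z/H = 10600/7343.2 = 1.4435; exp(−1.4435) = 0.23610.
P = 1030 × 0.23610 = 243.18 hPa.

P ≈ 243 hPa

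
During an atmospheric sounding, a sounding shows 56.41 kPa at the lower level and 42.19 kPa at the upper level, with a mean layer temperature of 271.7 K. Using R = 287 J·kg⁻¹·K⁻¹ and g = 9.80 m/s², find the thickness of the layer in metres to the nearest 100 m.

Hypsometric equation: Δz = (R T̄/g) ln(P₁/P₂).
R T̄/g = 287 × 271.7 / 9.80 = 7956.9 m.
ln(56.41/42.19) = ln(1.3370) = 0.29043.
Δz = 7956.9 × 0.29043 = 2310.9 m.

Δz ≈ 2300 m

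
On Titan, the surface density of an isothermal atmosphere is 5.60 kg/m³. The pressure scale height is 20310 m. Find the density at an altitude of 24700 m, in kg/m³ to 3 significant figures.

ρ ≈ 1.66 kg/m³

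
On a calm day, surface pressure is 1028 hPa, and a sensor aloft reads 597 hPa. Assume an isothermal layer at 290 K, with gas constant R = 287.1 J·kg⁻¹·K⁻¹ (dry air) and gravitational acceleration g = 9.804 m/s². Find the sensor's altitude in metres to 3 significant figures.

z ≈ 4620 m

Scale height: H = RT/g = 287.1 × 290 / 9.804 = 8492.4 m.
Invert the barometric formula: z = H ln(P₀/P).
P₀/P = 1028/597 = 1.7219; ln(1.7219) = 0.54343.
z = 8492.4 × 0.54343 = 4615.0 m.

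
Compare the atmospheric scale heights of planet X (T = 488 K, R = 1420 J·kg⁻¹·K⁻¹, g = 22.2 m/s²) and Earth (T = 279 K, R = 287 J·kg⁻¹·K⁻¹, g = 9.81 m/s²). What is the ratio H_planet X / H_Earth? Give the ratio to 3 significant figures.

H_planet X/H_Earth ≈ 3.82

H = RT/g for each body.
H_planet X = 1420 × 488 / 22.2 = 31214 m.
H_Earth = 287 × 279 / 9.81 = 8162.4 m.
H_planet X/H_Earth = 31214/8162.4 = 3.8241.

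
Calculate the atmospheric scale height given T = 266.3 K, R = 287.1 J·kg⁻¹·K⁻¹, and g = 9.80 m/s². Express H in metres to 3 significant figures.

H ≈ 7800 m

The scale height of an isothermal atmosphere is H = RT/g.
H = 287.1 × 266.3 / 9.80 = 76455/9.80 = 7801.5 m.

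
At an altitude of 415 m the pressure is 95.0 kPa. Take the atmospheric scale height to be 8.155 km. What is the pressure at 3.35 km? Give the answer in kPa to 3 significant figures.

P ≈ 66.3 kPa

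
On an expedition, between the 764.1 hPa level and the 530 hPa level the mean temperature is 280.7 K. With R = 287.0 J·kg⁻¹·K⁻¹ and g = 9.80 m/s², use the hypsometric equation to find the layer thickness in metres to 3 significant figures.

Hypsometric equation: Δz = (R T̄/g) ln(P₁/P₂).
R T̄/g = 287.0 × 280.7 / 9.80 = 8220.5 m.
ln(764.1/530) = ln(1.4417) = 0.36582.
Δz = 8220.5 × 0.36582 = 3007.2 m.

Δz ≈ 3010 m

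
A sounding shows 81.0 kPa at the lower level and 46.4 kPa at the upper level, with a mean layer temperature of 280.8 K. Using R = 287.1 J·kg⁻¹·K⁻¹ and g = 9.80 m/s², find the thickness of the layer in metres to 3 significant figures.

Hypsometric equation: Δz = (R T̄/g) ln(P₁/P₂).
R T̄/g = 287.1 × 280.8 / 9.80 = 8226.3 m.
ln(81.0/46.4) = ln(1.7457) = 0.55716.
Δz = 8226.3 × 0.55716 = 4583.4 m.

Δz ≈ 4580 m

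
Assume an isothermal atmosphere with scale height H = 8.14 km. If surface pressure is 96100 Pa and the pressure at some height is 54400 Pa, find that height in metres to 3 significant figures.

z ≈ 4630 m

Invert the barometric formula: z = H ln(P₀/P).
P₀/P = 96100/54400 = 1.7665; ln(1.7665) = 0.56900.
z = 8140.0 × 0.56900 = 4631.7 m.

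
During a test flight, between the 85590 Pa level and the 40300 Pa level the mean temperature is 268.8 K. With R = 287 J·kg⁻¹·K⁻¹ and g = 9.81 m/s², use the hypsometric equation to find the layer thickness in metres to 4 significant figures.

Δz ≈ 5923 m

Hypsometric equation: Δz = (R T̄/g) ln(P₁/P₂).
R T̄/g = 287 × 268.8 / 9.81 = 7864.0 m.
ln(85590/40300) = ln(2.1238) = 0.75321.
Δz = 7864.0 × 0.75321 = 5923.2 m.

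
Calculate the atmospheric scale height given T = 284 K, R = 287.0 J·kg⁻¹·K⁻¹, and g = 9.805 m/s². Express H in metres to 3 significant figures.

H ≈ 8310 m

The scale height of an isothermal atmosphere is H = RT/g.
H = 287.0 × 284 / 9.805 = 81508/9.805 = 8312.9 m.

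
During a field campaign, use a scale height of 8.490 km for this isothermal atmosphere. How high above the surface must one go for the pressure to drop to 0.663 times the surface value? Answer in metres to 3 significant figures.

Set P/P₀ = exp(−z/H) = 0.663, so z = −H ln(0.663).
−ln(0.663) = 0.41098; z = 8490.0 × 0.41098 = 3489.2 m.

z ≈ 3490 m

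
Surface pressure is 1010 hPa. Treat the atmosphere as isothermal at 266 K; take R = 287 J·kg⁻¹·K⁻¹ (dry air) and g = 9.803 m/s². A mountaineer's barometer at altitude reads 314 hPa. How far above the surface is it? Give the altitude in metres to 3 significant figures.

Scale height: H = RT/g = 287 × 266 / 9.803 = 7787.6 m.
Invert the barometric formula: z = H ln(P₀/P).
P₀/P = 1010/314 = 3.2166; ln(3.2166) = 1.1683.
z = 7787.6 × 1.1683 = 9098.3 m.

z ≈ 9100 m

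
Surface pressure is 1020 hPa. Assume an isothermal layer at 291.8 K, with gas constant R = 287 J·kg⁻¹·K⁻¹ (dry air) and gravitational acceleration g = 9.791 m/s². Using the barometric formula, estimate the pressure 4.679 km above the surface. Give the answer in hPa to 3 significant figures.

P ≈ 590 hPa

Scale height: H = RT/g = 287 × 291.8 / 9.791 = 8553.4 m.
Barometric formula: P = P₀ exp(−z/H).
z/H = 4679.0/8553.4 = 0.54703; exp(−0.54703) = 0.57867.
P = 1020 × 0.57867 = 590.24 hPa.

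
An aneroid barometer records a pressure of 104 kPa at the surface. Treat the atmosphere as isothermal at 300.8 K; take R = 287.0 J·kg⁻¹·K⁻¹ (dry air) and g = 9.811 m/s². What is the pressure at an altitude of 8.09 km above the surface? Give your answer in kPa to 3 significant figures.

P ≈ 41.5 kPa

Scale height: H = RT/g = 287.0 × 300.8 / 9.811 = 8799.3 m.
Barometric formula: P = P₀ exp(−z/H).
z/H = 8090.0/8799.3 = 0.91939; exp(−0.91939) = 0.39876.
P = 104 × 0.39876 = 41.471 kPa.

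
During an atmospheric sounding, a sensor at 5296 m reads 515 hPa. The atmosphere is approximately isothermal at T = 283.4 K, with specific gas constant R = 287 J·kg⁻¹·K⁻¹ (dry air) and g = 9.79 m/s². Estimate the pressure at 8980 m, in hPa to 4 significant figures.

P ≈ 330.5 hPa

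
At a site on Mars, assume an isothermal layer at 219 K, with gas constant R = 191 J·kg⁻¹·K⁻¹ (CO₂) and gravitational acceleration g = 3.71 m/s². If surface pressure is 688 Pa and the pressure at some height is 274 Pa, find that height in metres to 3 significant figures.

Scale height: H = RT/g = 191 × 219 / 3.71 = 11275 m.
Invert the barometric formula: z = H ln(P₀/P).
P₀/P = 688/274 = 2.5109; ln(2.5109) = 0.92064.
z = 11275 × 0.92064 = 10380 m.

z ≈ 10400 m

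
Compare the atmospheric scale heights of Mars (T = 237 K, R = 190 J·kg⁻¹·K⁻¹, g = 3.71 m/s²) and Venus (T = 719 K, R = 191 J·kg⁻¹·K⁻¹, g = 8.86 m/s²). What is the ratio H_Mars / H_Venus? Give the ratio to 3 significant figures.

H = RT/g for each body.
H_Mars = 190 × 237 / 3.71 = 12137 m.
H_Venus = 191 × 719 / 8.86 = 15500 m.
H_Mars/H_Venus = 12137/15500 = 0.78303.

H_Mars/H_Venus ≈ 0.783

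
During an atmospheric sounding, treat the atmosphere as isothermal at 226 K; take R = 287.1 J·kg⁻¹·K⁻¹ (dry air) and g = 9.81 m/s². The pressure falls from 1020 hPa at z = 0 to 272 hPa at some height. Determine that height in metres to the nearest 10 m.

z ≈ 8740 m

Scale height: H = RT/g = 287.1 × 226 / 9.81 = 6614.1 m.
Invert the barometric formula: z = H ln(P₀/P).
P₀/P = 1020/272 = 3.7500; ln(3.7500) = 1.3218.
z = 6614.1 × 1.3218 = 8742.5 m.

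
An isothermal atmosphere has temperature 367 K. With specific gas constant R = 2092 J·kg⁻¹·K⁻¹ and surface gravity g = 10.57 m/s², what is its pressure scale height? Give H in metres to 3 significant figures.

H ≈ 72600 m

The scale height of an isothermal atmosphere is H = RT/g.
H = 2092 × 367 / 10.57 = 767760/10.57 = 72636 m.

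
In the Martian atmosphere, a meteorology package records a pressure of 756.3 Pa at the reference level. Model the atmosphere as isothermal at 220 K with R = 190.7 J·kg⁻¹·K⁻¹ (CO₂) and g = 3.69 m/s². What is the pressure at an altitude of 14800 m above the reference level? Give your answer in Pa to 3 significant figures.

Scale height: H = RT/g = 190.7 × 220 / 3.69 = 11370 m.
Barometric formula: P = P₀ exp(−z/H).
z/H = 14800/11370 = 1.3017; exp(−1.3017) = 0.27207.
P = 756.3 × 0.27207 = 205.77 Pa.

P ≈ 206 Pa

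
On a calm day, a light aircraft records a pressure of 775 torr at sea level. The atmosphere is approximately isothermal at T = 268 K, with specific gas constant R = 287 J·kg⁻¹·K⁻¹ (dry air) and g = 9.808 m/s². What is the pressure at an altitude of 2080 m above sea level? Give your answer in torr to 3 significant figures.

Scale height: H = RT/g = 287 × 268 / 9.808 = 7842.2 m.
Barometric formula: P = P₀ exp(−z/H).
z/H = 2080.0/7842.2 = 0.26523; exp(−0.26523) = 0.76703.
P = 775 × 0.76703 = 594.45 torr.

P ≈ 594 torr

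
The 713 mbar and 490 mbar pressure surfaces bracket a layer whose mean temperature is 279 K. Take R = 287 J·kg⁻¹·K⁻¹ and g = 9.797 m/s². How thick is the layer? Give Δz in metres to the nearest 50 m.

Hypsometric equation: Δz = (R T̄/g) ln(P₁/P₂).
R T̄/g = 287 × 279 / 9.797 = 8173.2 m.
ln(713/490) = ln(1.4551) = 0.37507.
Δz = 8173.2 × 0.37507 = 3065.5 m.

Δz ≈ 3050 m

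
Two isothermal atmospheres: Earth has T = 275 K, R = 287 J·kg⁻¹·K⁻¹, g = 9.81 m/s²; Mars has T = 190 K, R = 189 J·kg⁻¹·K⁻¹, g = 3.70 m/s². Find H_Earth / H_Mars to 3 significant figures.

H = RT/g for each body.
H_Earth = 287 × 275 / 9.81 = 8045.4 m.
H_Mars = 189 × 190 / 3.70 = 9705.4 m.
H_Earth/H_Mars = 8045.4/9705.4 = 0.82896.

H_Earth/H_Mars ≈ 0.829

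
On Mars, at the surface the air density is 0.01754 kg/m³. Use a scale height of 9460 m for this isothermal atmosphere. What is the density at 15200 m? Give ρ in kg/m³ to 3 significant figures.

In an isothermal atmosphere, density decays like pressure: ρ = ρ₀ exp(−z/H).
z/H = 15200/9460.0 = 1.6068; exp(−1.6068) = 0.20053.
ρ = 0.01754 × 0.20053 = 0.0035173 kg/m³.

ρ ≈ 0.00352 kg/m³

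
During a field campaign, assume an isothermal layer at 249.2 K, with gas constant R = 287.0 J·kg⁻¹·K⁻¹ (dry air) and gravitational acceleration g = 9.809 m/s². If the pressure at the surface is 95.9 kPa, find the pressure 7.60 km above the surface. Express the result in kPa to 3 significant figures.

P ≈ 33.8 kPa

Scale height: H = RT/g = 287.0 × 249.2 / 9.809 = 7291.3 m.
Barometric formula: P = P₀ exp(−z/H).
z/H = 7600.0/7291.3 = 1.0423; exp(−1.0423) = 0.35264.
P = 95.9 × 0.35264 = 33.818 kPa.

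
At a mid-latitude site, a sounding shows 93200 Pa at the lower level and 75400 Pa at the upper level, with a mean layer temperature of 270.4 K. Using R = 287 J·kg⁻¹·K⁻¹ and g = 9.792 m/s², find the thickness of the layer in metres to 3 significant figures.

Hypsometric equation: Δz = (R T̄/g) ln(P₁/P₂).
R T̄/g = 287 × 270.4 / 9.792 = 7925.3 m.
ln(93200/75400) = ln(1.2361) = 0.21196.
Δz = 7925.3 × 0.21196 = 1679.8 m.

Δz ≈ 1680 m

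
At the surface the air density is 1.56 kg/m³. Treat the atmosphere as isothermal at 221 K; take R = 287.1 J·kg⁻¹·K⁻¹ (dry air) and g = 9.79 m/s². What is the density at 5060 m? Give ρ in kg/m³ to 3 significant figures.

Scale height: H = RT/g = 287.1 × 221 / 9.79 = 6481.0 m.
In an isothermal atmosphere, density decays like pressure: ρ = ρ₀ exp(−z/H).
z/H = 5060.0/6481.0 = 0.78074; exp(−0.78074) = 0.45807.
ρ = 1.56 × 0.45807 = 0.71459 kg/m³.

ρ ≈ 0.715 kg/m³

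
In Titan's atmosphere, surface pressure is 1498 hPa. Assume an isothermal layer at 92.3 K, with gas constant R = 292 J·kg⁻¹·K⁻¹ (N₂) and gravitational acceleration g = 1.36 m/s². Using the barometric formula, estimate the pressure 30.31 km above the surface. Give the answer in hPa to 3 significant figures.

Scale height: H = RT/g = 292 × 92.3 / 1.36 = 19817 m.
Barometric formula: P = P₀ exp(−z/H).
z/H = 30310/19817 = 1.5295; exp(−1.5295) = 0.21664.
P = 1498 × 0.21664 = 324.53 hPa.

P ≈ 325 hPa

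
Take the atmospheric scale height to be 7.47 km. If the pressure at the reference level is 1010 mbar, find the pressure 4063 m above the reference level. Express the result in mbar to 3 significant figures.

P ≈ 586 mbar

Barometric formula: P = P₀ exp(−z/H).
z/H = 4063.0/7470.0 = 0.54391; exp(−0.54391) = 0.58047.
P = 1010 × 0.58047 = 586.27 mbar.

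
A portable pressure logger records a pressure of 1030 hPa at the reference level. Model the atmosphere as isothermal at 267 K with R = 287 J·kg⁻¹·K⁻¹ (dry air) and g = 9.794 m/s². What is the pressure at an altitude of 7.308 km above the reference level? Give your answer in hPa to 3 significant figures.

Scale height: H = RT/g = 287 × 267 / 9.794 = 7824.1 m.
Barometric formula: P = P₀ exp(−z/H).
z/H = 7308.0/7824.1 = 0.93404; exp(−0.93404) = 0.39296.
P = 1030 × 0.39296 = 404.75 hPa.

P ≈ 405 hPa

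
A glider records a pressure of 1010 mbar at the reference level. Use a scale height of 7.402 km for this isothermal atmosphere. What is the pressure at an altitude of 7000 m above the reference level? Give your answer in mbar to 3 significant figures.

Barometric formula: P = P₀ exp(−z/H).
z/H = 7000.0/7402.0 = 0.94569; exp(−0.94569) = 0.38841.
P = 1010 × 0.38841 = 392.29 mbar.

P ≈ 392 mbar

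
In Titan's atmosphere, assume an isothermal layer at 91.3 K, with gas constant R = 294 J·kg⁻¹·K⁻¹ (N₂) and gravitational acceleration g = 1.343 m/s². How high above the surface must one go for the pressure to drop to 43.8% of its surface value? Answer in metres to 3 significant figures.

Scale height: H = RT/g = 294 × 91.3 / 1.343 = 19987 m.
Set P/P₀ = exp(−z/H) = 0.438, so z = −H ln(0.438).
−ln(0.438) = 0.82554; z = 19987 × 0.82554 = 16500 m.

z ≈ 16500 m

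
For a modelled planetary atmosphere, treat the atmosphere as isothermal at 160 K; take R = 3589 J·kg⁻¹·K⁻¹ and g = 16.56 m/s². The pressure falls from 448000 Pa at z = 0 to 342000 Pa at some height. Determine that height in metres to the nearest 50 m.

Scale height: H = RT/g = 3589 × 160 / 16.56 = 34676 m.
Invert the barometric formula: z = H ln(P₀/P).
P₀/P = 448000/342000 = 1.3099; ln(1.3099) = 0.26995.
z = 34676 × 0.26995 = 9360.8 m.

z ≈ 9350 m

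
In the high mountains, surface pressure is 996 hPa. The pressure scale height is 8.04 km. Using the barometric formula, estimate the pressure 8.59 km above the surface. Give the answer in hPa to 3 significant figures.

P ≈ 342 hPa

Barometric formula: P = P₀ exp(−z/H).
z/H = 8590.0/8040.0 = 1.0684; exp(−1.0684) = 0.34356.
P = 996 × 0.34356 = 342.19 hPa.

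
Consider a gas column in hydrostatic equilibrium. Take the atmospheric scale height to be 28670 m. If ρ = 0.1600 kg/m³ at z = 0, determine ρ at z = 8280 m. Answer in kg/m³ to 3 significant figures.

ρ ≈ 0.120 kg/m³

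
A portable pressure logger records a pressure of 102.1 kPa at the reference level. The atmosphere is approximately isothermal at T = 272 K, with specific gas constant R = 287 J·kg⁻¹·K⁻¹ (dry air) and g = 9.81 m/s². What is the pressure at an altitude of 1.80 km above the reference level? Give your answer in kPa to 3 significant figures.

P ≈ 81.4 kPa

Scale height: H = RT/g = 287 × 272 / 9.81 = 7957.6 m.
Barometric formula: P = P₀ exp(−z/H).
z/H = 1800.0/7957.6 = 0.22620; exp(−0.22620) = 0.79756.
P = 102.1 × 0.79756 = 81.431 kPa.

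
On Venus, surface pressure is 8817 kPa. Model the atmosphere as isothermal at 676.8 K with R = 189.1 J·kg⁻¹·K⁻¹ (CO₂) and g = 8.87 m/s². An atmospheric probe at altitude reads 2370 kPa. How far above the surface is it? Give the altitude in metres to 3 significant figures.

Scale height: H = RT/g = 189.1 × 676.8 / 8.87 = 14429 m.
Invert the barometric formula: z = H ln(P₀/P).
P₀/P = 8817/2370 = 3.7203; ln(3.7203) = 1.3138.
z = 14429 × 1.3138 = 18957 m.

z ≈ 19000 m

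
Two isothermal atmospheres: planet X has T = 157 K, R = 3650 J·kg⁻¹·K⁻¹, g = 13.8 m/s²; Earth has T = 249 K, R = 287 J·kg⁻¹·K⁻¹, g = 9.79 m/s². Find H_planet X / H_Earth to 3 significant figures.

H_planet X/H_Earth ≈ 5.69

H = RT/g for each body.
H_planet X = 3650 × 157 / 13.8 = 41525 m.
H_Earth = 287 × 249 / 9.79 = 7299.6 m.
H_planet X/H_Earth = 41525/7299.6 = 5.6887.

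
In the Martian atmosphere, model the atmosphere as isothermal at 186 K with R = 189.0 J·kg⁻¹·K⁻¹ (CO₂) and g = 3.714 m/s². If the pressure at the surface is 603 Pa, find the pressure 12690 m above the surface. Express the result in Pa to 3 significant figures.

P ≈ 158 Pa

Scale height: H = RT/g = 189.0 × 186 / 3.714 = 9465.3 m.
Barometric formula: P = P₀ exp(−z/H).
z/H = 12690/9465.3 = 1.3407; exp(−1.3407) = 0.26166.
P = 603 × 0.26166 = 157.78 Pa.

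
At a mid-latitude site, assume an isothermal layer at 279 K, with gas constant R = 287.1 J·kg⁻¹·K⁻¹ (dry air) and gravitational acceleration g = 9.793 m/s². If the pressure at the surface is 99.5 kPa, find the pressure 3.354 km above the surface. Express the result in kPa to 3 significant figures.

Scale height: H = RT/g = 287.1 × 279 / 9.793 = 8179.4 m.
Barometric formula: P = P₀ exp(−z/H).
z/H = 3354.0/8179.4 = 0.41005; exp(−0.41005) = 0.66362.
P = 99.5 × 0.66362 = 66.030 kPa.

P ≈ 66.0 kPa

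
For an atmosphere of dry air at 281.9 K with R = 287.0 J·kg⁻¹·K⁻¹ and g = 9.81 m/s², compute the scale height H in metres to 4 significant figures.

The scale height of an isothermal atmosphere is H = RT/g.
H = 287.0 × 281.9 / 9.81 = 80905/9.81 = 8247.2 m.

H ≈ 8247 m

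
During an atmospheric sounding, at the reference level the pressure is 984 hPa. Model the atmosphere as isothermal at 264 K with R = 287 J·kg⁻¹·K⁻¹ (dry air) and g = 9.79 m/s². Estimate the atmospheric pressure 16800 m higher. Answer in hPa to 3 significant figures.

P ≈ 112 hPa

Scale height: H = RT/g = 287 × 264 / 9.79 = 7739.3 m.
Barometric formula: P = P₀ exp(−z/H).
z/H = 16800/7739.3 = 2.1707; exp(−2.1707) = 0.11410.
P = 984 × 0.11410 = 112.27 hPa.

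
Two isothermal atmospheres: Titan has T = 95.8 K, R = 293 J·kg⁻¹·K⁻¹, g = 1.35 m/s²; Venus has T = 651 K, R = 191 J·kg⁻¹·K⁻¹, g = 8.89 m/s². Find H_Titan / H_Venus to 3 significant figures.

H_Titan/H_Venus ≈ 1.49

H = RT/g for each body.
H_Titan = 293 × 95.8 / 1.35 = 20792 m.
H_Venus = 191 × 651 / 8.89 = 13987 m.
H_Titan/H_Venus = 20792/13987 = 1.4865.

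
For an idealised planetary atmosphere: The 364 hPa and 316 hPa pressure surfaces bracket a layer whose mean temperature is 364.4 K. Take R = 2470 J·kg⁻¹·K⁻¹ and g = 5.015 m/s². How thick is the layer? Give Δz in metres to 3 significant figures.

Δz ≈ 25400 m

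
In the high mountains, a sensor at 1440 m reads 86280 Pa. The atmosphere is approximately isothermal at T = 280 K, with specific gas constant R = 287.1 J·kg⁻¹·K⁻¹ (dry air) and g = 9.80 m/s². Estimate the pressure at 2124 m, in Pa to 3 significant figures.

P ≈ 79400 Pa

Scale height: H = RT/g = 287.1 × 280 / 9.80 = 8202.9 m.
Between two levels, P₂ = P₁ exp(−Δz/H) with Δz = z₂ − z₁.
Δz = 2124.0 − 1440.0 = 684.00 m; Δz/H = 684.00/8202.9 = 0.083385.
P₂ = 86280 × exp(−0.083385) = 86280 × 0.92000 = 79378 Pa.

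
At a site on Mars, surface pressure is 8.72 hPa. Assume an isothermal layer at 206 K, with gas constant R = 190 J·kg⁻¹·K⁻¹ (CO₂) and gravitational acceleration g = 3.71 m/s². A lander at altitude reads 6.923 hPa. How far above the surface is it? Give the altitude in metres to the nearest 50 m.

Scale height: H = RT/g = 190 × 206 / 3.71 = 10550 m.
Invert the barometric formula: z = H ln(P₀/P).
P₀/P = 8.72/6.923 = 1.2596; ln(1.2596) = 0.23079.
z = 10550 × 0.23079 = 2434.8 m.

z ≈ 2450 m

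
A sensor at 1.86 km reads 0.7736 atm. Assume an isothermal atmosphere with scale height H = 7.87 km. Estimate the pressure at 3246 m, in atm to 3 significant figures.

P ≈ 0.649 atm

Between two levels, P₂ = P₁ exp(−Δz/H) with Δz = z₂ − z₁.
Δz = 3246.0 − 1860.0 = 1386.0 m; Δz/H = 1386.0/7870.0 = 0.17611.
P₂ = 0.7736 × exp(−0.17611) = 0.7736 × 0.83853 = 0.64869 atm.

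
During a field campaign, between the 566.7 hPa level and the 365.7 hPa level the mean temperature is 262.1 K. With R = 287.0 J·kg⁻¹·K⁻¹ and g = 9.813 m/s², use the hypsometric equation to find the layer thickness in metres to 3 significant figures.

Hypsometric equation: Δz = (R T̄/g) ln(P₁/P₂).
R T̄/g = 287.0 × 262.1 / 9.813 = 7665.6 m.
ln(566.7/365.7) = ln(1.5496) = 0.43800.
Δz = 7665.6 × 0.43800 = 3357.5 m.

Δz ≈ 3360 m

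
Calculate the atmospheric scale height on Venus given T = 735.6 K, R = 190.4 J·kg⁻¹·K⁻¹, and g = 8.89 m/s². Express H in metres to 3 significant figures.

The scale height of an isothermal atmosphere is H = RT/g.
H = 190.4 × 735.6 / 8.89 = 140060/8.89 = 15755 m.

H ≈ 15800 m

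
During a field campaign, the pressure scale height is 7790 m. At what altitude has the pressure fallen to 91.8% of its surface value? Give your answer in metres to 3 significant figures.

z ≈ 666 m

Set P/P₀ = exp(−z/H) = 0.918, so z = −H ln(0.918).
−ln(0.918) = 0.085558; z = 7790.0 × 0.085558 = 666.50 m.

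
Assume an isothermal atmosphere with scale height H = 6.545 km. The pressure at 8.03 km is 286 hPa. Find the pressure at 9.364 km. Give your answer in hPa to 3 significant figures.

Between two levels, P₂ = P₁ exp(−Δz/H) with Δz = z₂ − z₁.
Δz = 9364.0 − 8030.0 = 1334.0 m; Δz/H = 1334.0/6545.0 = 0.20382.
P₂ = 286 × exp(−0.20382) = 286 × 0.81561 = 233.26 hPa.

P ≈ 233 hPa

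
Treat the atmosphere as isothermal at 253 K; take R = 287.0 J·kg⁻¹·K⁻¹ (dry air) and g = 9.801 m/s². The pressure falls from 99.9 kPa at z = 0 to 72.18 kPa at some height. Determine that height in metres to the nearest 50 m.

Scale height: H = RT/g = 287.0 × 253 / 9.801 = 7408.5 m.
Invert the barometric formula: z = H ln(P₀/P).
P₀/P = 99.9/72.18 = 1.3840; ln(1.3840) = 0.32498.
z = 7408.5 × 0.32498 = 2407.6 m.

z ≈ 2400 m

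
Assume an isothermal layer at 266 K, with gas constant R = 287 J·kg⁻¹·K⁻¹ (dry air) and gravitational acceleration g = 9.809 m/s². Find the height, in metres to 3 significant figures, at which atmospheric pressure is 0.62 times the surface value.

z ≈ 3720 m

Scale height: H = RT/g = 287 × 266 / 9.809 = 7782.9 m.
Set P/P₀ = exp(−z/H) = 0.62, so z = −H ln(0.62).
−ln(0.62) = 0.47804; z = 7782.9 × 0.47804 = 3720.5 m.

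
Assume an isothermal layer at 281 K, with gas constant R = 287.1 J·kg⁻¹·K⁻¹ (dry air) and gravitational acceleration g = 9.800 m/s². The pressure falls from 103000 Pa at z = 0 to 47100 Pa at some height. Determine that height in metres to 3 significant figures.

Scale height: H = RT/g = 287.1 × 281 / 9.800 = 8232.2 m.
Invert the barometric formula: z = H ln(P₀/P).
P₀/P = 103000/47100 = 2.1868; ln(2.1868) = 0.78244.
z = 8232.2 × 0.78244 = 6441.2 m.

z ≈ 6440 m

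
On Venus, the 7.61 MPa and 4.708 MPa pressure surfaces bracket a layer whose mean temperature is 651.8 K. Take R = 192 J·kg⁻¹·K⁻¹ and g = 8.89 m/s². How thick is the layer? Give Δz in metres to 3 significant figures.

Hypsometric equation: Δz = (R T̄/g) ln(P₁/P₂).
R T̄/g = 192 × 651.8 / 8.89 = 14077 m.
ln(7.61/4.708) = ln(1.6164) = 0.48020.
Δz = 14077 × 0.48020 = 6759.8 m.

Δz ≈ 6760 m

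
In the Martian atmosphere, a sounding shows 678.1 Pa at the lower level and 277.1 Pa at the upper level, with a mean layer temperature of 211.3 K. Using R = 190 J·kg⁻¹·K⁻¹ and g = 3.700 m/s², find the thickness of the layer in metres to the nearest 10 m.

Hypsometric equation: Δz = (R T̄/g) ln(P₁/P₂).
R T̄/g = 190 × 211.3 / 3.700 = 10851 m.
ln(678.1/277.1) = ln(2.4471) = 0.89490.
Δz = 10851 × 0.89490 = 9710.6 m.

Δz ≈ 9710 m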